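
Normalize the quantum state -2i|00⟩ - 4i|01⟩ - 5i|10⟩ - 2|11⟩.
-0.2857i|00⟩ - 0.5714i|01⟩ - 0.7143i|10⟩ - 0.2857|11⟩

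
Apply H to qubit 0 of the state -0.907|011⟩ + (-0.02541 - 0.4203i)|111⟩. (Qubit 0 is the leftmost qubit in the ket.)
(-0.6593 - 0.2972i)|011⟩ + (-0.6234 + 0.2972i)|111⟩

H on qubit 0 mixes each pair of kets that differ only in qubit 0: amplitudes (a, b) of (|…0…⟩, |…1…⟩) become ((a + b)/√2, (a − b)/√2). Kets absent from the input have amplitude 0.
(|011⟩, |111⟩): (a, b) = (-0.907, (-0.02541 - 0.4203i)) → ((-0.6593 - 0.2972i), (-0.6234 + 0.2972i))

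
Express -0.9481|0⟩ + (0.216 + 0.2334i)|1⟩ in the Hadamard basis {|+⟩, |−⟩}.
(-0.5177 + 0.165i)|+⟩ + (-0.8231 - 0.165i)|−⟩

With |ψ⟩ = α|0⟩ + β|1⟩, the Hadamard-basis coefficients are ⟨+|ψ⟩ = (α + β)/√2 and ⟨−|ψ⟩ = (α − β)/√2.
Here α = -0.9481, β = (0.216 + 0.2334i): (α + β)/√2 = (-0.5177 + 0.165i), (α − β)/√2 = (-0.8231 - 0.165i).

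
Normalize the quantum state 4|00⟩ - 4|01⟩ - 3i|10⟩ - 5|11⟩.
0.4924|00⟩ - 0.4924|01⟩ - 0.3693i|10⟩ - 0.6155|11⟩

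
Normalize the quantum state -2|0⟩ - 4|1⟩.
-1/√5|0⟩ - 0.8944|1⟩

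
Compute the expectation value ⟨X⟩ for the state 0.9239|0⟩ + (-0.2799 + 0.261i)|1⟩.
-0.5172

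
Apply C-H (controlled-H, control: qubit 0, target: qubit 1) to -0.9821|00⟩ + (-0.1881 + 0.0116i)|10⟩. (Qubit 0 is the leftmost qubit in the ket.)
-0.9821|00⟩ + (-0.133 + 0.008202i)|10⟩ + (-0.133 + 0.008202i)|11⟩

C-H leaves the control-|0⟩ kets |00⟩, |01⟩ unchanged and applies H to qubit 1 on the control-|1⟩ pair (|10⟩, |11⟩).
H = [[1/√2, 1/√2], [1/√2, -1/√2]].
With a = amp(|10⟩) = (-0.1881 + 0.0116i) and b = amp(|11⟩) = 0:
new amp(|10⟩) = (1/√2)·a + (1/√2)·b = (-0.133 + 0.008202i)
new amp(|11⟩) = (1/√2)·a + (-1/√2)·b = (-0.133 + 0.008202i)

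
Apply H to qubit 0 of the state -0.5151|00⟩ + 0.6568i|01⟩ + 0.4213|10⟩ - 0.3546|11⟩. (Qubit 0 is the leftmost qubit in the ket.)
-0.06633|00⟩ + (-0.2507 + 0.4644i)|01⟩ - 0.6621|10⟩ + (0.2507 + 0.4644i)|11⟩

H on qubit 0 mixes each pair of kets that differ only in qubit 0: amplitudes (a, b) of (|…0…⟩, |…1…⟩) become ((a + b)/√2, (a − b)/√2). Kets absent from the input have amplitude 0.
(|00⟩, |10⟩): (a, b) = (-0.5151, 0.4213) → (-0.06633, -0.6621)
(|01⟩, |11⟩): (a, b) = (0.6568i, -0.3546) → ((-0.2507 + 0.4644i), (0.2507 + 0.4644i))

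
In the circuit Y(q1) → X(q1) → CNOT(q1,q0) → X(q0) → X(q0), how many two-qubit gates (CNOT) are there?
1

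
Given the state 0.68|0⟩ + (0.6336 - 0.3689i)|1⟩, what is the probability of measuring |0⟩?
0.4624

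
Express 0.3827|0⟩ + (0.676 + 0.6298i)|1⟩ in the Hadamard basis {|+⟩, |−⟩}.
(0.7486 + 0.4453i)|+⟩ + (-0.2074 - 0.4453i)|−⟩

With |ψ⟩ = α|0⟩ + β|1⟩, the Hadamard-basis coefficients are ⟨+|ψ⟩ = (α + β)/√2 and ⟨−|ψ⟩ = (α − β)/√2.
Here α = 0.3827, β = (0.676 + 0.6298i): (α + β)/√2 = (0.7486 + 0.4453i), (α − β)/√2 = (-0.2074 - 0.4453i).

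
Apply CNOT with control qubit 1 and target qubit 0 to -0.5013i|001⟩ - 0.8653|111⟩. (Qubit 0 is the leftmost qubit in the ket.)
-0.5013i|001⟩ - 0.8653|011⟩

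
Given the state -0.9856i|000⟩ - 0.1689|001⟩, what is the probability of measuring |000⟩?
0.9714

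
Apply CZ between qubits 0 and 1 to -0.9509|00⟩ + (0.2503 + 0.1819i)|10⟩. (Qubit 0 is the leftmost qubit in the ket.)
-0.9509|00⟩ + (0.2503 + 0.1819i)|10⟩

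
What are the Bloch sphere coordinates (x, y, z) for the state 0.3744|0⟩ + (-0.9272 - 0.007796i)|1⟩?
(-0.6943, -0.005838, -0.7196)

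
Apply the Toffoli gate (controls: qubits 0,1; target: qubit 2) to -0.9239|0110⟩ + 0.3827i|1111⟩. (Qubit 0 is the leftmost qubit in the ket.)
-0.9239|0110⟩ + 0.3827i|1101⟩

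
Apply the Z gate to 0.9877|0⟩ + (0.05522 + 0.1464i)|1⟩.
0.9877|0⟩ + (-0.05522 - 0.1464i)|1⟩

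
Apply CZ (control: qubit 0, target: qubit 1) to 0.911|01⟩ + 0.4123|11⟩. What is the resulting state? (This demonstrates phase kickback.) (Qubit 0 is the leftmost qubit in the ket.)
0.911|01⟩ - 0.4123|11⟩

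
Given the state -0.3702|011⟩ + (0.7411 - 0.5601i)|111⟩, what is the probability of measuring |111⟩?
0.8629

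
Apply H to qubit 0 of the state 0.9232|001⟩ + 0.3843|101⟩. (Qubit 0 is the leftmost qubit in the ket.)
0.9245|001⟩ + 0.3811|101⟩

H on qubit 0 mixes each pair of kets that differ only in qubit 0: amplitudes (a, b) of (|…0…⟩, |…1…⟩) become ((a + b)/√2, (a − b)/√2). Kets absent from the input have amplitude 0.
(|001⟩, |101⟩): (a, b) = (0.9232, 0.3843) → (0.9245, 0.3811)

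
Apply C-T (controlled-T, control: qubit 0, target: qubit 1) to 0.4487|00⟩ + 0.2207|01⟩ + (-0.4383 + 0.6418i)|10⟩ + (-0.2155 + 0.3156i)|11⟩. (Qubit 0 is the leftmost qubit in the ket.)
0.4487|00⟩ + 0.2207|01⟩ + (-0.4383 + 0.6418i)|10⟩ + (-0.3755 + 0.07078i)|11⟩

C-T leaves the control-|0⟩ kets |00⟩, |01⟩ unchanged and applies T to qubit 1 on the control-|1⟩ pair (|10⟩, |11⟩).
T = [[1, 0], [0, (1/√2 + (1/√2)i)]].
With a = amp(|10⟩) = (-0.4383 + 0.6418i) and b = amp(|11⟩) = (-0.2155 + 0.3156i):
new amp(|10⟩) = (1)·a = (-0.4383 + 0.6418i)
new amp(|11⟩) = (1/√2 + (1/√2)i)·b = (-0.3755 + 0.07078i)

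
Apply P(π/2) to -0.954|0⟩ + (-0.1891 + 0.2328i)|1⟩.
-0.954|0⟩ + (-0.2328 - 0.1891i)|1⟩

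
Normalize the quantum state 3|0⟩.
|0⟩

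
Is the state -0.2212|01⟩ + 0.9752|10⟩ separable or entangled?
Entangled

Writing the state as a|00⟩ + b|01⟩ + c|10⟩ + d|11⟩, it is a product state iff ad − bc = 0.
Here (a, b, c, d) = (0, -0.2212, 0.9752, 0): ad − bc = (0)(0) − (-0.2212)(0.9752) = 0.2157 ≠ 0, so the state is entangled.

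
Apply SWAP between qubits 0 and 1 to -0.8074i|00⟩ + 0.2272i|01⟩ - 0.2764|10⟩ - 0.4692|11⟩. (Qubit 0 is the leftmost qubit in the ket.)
-0.8074i|00⟩ - 0.2764|01⟩ + 0.2272i|10⟩ - 0.4692|11⟩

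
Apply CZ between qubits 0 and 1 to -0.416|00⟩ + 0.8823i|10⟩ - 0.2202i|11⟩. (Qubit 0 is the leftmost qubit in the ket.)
-0.416|00⟩ + 0.8823i|10⟩ + 0.2202i|11⟩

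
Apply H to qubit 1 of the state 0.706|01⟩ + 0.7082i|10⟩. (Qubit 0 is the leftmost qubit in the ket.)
0.4992|00⟩ - 0.4992|01⟩ + 0.5008i|10⟩ + 0.5008i|11⟩

H on qubit 1 mixes each pair of kets that differ only in qubit 1: amplitudes (a, b) of (|…0…⟩, |…1…⟩) become ((a + b)/√2, (a − b)/√2). Kets absent from the input have amplitude 0.
(|00⟩, |01⟩): (a, b) = (0, 0.706) → (0.4992, -0.4992)
(|10⟩, |11⟩): (a, b) = (0.7082i, 0) → (0.5008i, 0.5008i)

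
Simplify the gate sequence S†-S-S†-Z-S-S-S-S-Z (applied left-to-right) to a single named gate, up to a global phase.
S†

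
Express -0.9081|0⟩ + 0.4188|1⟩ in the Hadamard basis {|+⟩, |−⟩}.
-0.346|+⟩ - 0.9383|−⟩

With |ψ⟩ = α|0⟩ + β|1⟩, the Hadamard-basis coefficients are ⟨+|ψ⟩ = (α + β)/√2 and ⟨−|ψ⟩ = (α − β)/√2.
Here α = -0.9081, β = 0.4188: (α + β)/√2 = -0.346, (α − β)/√2 = -0.9383.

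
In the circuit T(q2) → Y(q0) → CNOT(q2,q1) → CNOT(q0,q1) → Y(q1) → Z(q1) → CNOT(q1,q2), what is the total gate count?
7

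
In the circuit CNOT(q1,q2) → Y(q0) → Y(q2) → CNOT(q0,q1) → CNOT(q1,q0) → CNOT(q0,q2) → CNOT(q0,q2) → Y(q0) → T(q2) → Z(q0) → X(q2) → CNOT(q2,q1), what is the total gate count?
12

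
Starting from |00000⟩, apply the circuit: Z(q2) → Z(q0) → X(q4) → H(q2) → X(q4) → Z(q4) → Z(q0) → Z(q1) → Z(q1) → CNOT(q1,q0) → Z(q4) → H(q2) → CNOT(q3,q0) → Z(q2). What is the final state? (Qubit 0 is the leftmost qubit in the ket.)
|00000⟩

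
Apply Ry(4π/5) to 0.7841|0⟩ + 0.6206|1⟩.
-0.3479|0⟩ + 0.9375|1⟩

Ry(4π/5) = [[cos(θ/2), −sin(θ/2)], [sin(θ/2), cos(θ/2)]]; θ = 4π/5, cos(θ/2) ≈ 0.309017, sin(θ/2) ≈ 0.951057.
With a = amp(|0⟩) = 0.7841 and b = amp(|1⟩) = 0.6206:
new amp(|0⟩) = (0.309017)·a + (-0.951057)·b = -0.3479
new amp(|1⟩) = (0.951057)·a + (0.309017)·b = 0.9375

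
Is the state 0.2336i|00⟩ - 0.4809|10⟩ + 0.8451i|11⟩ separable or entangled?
Entangled

Writing the state as a|00⟩ + b|01⟩ + c|10⟩ + d|11⟩, it is a product state iff ad − bc = 0.
Here (a, b, c, d) = (0.2336i, 0, -0.4809, 0.8451i): ad − bc = (0.2336i)(0.8451i) − (0)(-0.4809) = -0.1974 ≠ 0, so the state is entangled.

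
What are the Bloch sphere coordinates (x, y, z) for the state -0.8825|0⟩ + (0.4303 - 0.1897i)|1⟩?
(-0.7595, 0.3348, 0.5577)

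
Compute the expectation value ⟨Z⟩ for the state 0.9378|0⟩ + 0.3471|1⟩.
0.759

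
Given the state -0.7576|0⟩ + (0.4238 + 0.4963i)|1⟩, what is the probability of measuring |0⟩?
0.574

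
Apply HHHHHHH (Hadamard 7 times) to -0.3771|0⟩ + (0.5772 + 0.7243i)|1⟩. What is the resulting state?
(0.1415 + 0.5122i)|0⟩ + (-0.6748 - 0.5122i)|1⟩

H² = I, so H^7 = H: a single Hadamard. With (a, b) = (-0.3771, (0.5772 + 0.7243i)), H gives ((a + b)/√2, (a − b)/√2) = ((0.1415 + 0.5122i), (-0.6748 - 0.5122i)).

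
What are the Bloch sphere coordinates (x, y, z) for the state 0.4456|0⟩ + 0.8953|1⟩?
(0.7979, 0, -0.603)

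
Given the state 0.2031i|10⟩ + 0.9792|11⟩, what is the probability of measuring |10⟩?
0.04125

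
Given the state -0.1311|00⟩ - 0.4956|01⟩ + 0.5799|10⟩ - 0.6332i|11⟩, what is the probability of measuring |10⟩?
0.3363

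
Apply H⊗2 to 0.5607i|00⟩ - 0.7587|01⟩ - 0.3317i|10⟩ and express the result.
(-0.3794 + 0.1145i)|00⟩ + (0.3794 + 0.1145i)|01⟩ + (-0.3794 + 0.4462i)|10⟩ + (0.3794 + 0.4462i)|11⟩

H⊗2 gives amp(|y⟩) = (1/2) Σ_x (−1)^(x·y) amp(|x⟩), where x·y is the number of positions in which both x and y have a 1.
|00⟩: (0.5607i - 0.7587 - 0.3317i)/2 = (-0.3794 + 0.1145i)
|01⟩: (0.5607i + 0.7587 - 0.3317i)/2 = (0.3794 + 0.1145i)
|10⟩: (0.5607i - 0.7587 + 0.3317i)/2 = (-0.3794 + 0.4462i)
|11⟩: (0.5607i + 0.7587 + 0.3317i)/2 = (0.3794 + 0.4462i)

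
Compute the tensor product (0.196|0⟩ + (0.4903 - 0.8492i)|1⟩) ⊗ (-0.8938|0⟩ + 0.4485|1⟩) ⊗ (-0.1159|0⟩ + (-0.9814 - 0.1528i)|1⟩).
0.0203|000⟩ + (0.1719 + 0.02677i)|001⟩ - 0.01019|010⟩ + (-0.08627 - 0.01343i)|011⟩ + (0.05079 - 0.08797i)|100⟩ + (0.5461 - 0.6779i)|101⟩ + (-0.02549 + 0.04414i)|110⟩ + (-0.274 + 0.3402i)|111⟩

amp(|b₁b₂…⟩) = product of the factor amplitudes for bits b₁, b₂, …; only kets whose every factor amplitude is nonzero survive.
|000⟩: (0.196)(-0.8938)(-0.1159) = 0.0203
|001⟩: (0.196)(-0.8938)(-0.9814 - 0.1528i) = (0.1719 + 0.02677i)
|010⟩: (0.196)(0.4485)(-0.1159) = -0.01019
|011⟩: (0.196)(0.4485)(-0.9814 - 0.1528i) = (-0.08627 - 0.01343i)
|100⟩: (0.4903 - 0.8492i)(-0.8938)(-0.1159) = (0.05079 - 0.08797i)
|101⟩: (0.4903 - 0.8492i)(-0.8938)(-0.9814 - 0.1528i) = (0.5461 - 0.6779i)
|110⟩: (0.4903 - 0.8492i)(0.4485)(-0.1159) = (-0.02549 + 0.04414i)
|111⟩: (0.4903 - 0.8492i)(0.4485)(-0.9814 - 0.1528i) = (-0.274 + 0.3402i)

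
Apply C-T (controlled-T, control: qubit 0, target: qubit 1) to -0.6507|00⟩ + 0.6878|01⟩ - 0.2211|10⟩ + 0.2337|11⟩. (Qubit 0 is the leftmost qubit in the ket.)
-0.6507|00⟩ + 0.6878|01⟩ - 0.2211|10⟩ + (0.1653 + 0.1653i)|11⟩

C-T leaves the control-|0⟩ kets |00⟩, |01⟩ unchanged and applies T to qubit 1 on the control-|1⟩ pair (|10⟩, |11⟩).
T = [[1, 0], [0, (1/√2 + (1/√2)i)]].
With a = amp(|10⟩) = -0.2211 and b = amp(|11⟩) = 0.2337:
new amp(|10⟩) = (1)·a = -0.2211
new amp(|11⟩) = (1/√2 + (1/√2)i)·b = (0.1653 + 0.1653i)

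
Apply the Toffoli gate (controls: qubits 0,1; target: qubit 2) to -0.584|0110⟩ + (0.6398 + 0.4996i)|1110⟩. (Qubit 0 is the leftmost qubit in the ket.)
-0.584|0110⟩ + (0.6398 + 0.4996i)|1100⟩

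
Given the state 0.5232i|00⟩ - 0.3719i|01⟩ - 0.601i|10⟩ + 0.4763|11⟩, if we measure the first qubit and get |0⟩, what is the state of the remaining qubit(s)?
0.8151i|0⟩ - 0.5794i|1⟩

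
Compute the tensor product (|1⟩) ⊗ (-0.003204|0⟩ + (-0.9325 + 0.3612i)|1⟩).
-0.003204|10⟩ + (-0.9325 + 0.3612i)|11⟩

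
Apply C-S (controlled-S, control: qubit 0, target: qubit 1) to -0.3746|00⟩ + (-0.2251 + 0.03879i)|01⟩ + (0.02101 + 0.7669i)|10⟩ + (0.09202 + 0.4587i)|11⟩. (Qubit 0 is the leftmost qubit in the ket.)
-0.3746|00⟩ + (-0.2251 + 0.03879i)|01⟩ + (0.02101 + 0.7669i)|10⟩ + (-0.4587 + 0.09202i)|11⟩

C-S leaves the control-|0⟩ kets |00⟩, |01⟩ unchanged and applies S to qubit 1 on the control-|1⟩ pair (|10⟩, |11⟩).
S = [[1, 0], [0, i]].
With a = amp(|10⟩) = (0.02101 + 0.7669i) and b = amp(|11⟩) = (0.09202 + 0.4587i):
new amp(|10⟩) = (1)·a = (0.02101 + 0.7669i)
new amp(|11⟩) = (i)·b = (-0.4587 + 0.09202i)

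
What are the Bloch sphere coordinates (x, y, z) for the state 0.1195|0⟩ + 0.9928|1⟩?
(0.2373, 0, -0.9714)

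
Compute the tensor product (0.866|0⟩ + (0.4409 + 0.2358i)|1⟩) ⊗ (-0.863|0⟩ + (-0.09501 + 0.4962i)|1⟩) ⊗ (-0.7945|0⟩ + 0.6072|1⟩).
0.5938|000⟩ - 0.4538|001⟩ + (0.06537 - 0.3414i)|010⟩ + (-0.04996 + 0.2609i)|011⟩ + (0.3023 + 0.1617i)|100⟩ + (-0.231 - 0.1236i)|101⟩ + (0.1262 - 0.156i)|110⟩ + (-0.09648 + 0.1192i)|111⟩

amp(|b₁b₂…⟩) = product of the factor amplitudes for bits b₁, b₂, …; only kets whose every factor amplitude is nonzero survive.
|000⟩: (0.866)(-0.863)(-0.7945) = 0.5938
|001⟩: (0.866)(-0.863)(0.6072) = -0.4538
|010⟩: (0.866)(-0.09501 + 0.4962i)(-0.7945) = (0.06537 - 0.3414i)
|011⟩: (0.866)(-0.09501 + 0.4962i)(0.6072) = (-0.04996 + 0.2609i)
|100⟩: (0.4409 + 0.2358i)(-0.863)(-0.7945) = (0.3023 + 0.1617i)
|101⟩: (0.4409 + 0.2358i)(-0.863)(0.6072) = (-0.231 - 0.1236i)
|110⟩: (0.4409 + 0.2358i)(-0.09501 + 0.4962i)(-0.7945) = (0.1262 - 0.156i)
|111⟩: (0.4409 + 0.2358i)(-0.09501 + 0.4962i)(0.6072) = (-0.09648 + 0.1192i)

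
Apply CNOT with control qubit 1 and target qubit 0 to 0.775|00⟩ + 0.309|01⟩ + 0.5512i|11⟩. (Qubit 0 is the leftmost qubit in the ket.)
0.775|00⟩ + 0.5512i|01⟩ + 0.309|11⟩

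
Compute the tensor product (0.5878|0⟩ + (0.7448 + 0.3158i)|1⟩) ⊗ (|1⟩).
0.5878|01⟩ + (0.7448 + 0.3158i)|11⟩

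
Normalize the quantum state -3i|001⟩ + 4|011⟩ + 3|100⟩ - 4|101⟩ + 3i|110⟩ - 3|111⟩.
-0.3638i|001⟩ + 0.4851|011⟩ + 0.3638|100⟩ - 0.4851|101⟩ + 0.3638i|110⟩ - 0.3638|111⟩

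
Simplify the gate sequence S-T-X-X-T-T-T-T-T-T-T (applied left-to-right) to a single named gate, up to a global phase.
S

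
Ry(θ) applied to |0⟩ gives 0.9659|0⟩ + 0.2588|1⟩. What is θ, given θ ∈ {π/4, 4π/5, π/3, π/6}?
π/6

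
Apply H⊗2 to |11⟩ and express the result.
1/2|00⟩ - 1/2|01⟩ - 1/2|10⟩ + 1/2|11⟩

H⊗2 gives amp(|y⟩) = (1/2) Σ_x (−1)^(x·y) amp(|x⟩), where x·y is the number of positions in which both x and y have a 1.
|00⟩: (1)/2 = 1/2
|01⟩: (-1)/2 = -1/2
|10⟩: (-1)/2 = -1/2
|11⟩: (1)/2 = 1/2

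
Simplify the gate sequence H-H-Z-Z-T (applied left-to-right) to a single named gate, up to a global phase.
T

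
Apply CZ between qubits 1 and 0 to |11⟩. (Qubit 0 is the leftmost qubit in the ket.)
-|11⟩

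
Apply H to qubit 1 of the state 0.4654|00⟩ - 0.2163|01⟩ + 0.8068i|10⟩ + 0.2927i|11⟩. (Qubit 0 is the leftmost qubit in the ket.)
0.1761|00⟩ + 0.482|01⟩ + 0.7775i|10⟩ + 0.3635i|11⟩

H on qubit 1 mixes each pair of kets that differ only in qubit 1: amplitudes (a, b) of (|…0…⟩, |…1…⟩) become ((a + b)/√2, (a − b)/√2). Kets absent from the input have amplitude 0.
(|00⟩, |01⟩): (a, b) = (0.4654, -0.2163) → (0.1761, 0.482)
(|10⟩, |11⟩): (a, b) = (0.8068i, 0.2927i) → (0.7775i, 0.3635i)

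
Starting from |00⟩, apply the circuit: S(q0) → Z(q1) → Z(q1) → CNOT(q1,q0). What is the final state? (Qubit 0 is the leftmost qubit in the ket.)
|00⟩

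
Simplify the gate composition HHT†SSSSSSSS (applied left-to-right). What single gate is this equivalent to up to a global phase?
T†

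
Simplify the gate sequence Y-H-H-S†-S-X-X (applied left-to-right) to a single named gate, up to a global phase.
Y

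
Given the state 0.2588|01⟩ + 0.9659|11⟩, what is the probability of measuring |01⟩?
0.06698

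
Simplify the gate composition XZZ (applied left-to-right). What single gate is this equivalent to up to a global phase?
X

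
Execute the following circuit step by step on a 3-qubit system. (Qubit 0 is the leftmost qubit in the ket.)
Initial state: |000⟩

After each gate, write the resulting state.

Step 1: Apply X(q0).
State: |100⟩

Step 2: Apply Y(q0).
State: -i|000⟩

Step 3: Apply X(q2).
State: -i|001⟩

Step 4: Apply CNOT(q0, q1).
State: -i|001⟩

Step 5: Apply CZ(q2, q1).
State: -i|001⟩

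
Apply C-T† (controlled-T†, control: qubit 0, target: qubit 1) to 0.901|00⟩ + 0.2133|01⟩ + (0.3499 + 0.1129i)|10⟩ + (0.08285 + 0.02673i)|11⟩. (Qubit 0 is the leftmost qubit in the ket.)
0.901|00⟩ + 0.2133|01⟩ + (0.3499 + 0.1129i)|10⟩ + (0.07748 - 0.03968i)|11⟩

C-T† leaves the control-|0⟩ kets |00⟩, |01⟩ unchanged and applies T† to qubit 1 on the control-|1⟩ pair (|10⟩, |11⟩).
T† = [[1, 0], [0, (1/√2 - (1/√2)i)]].
With a = amp(|10⟩) = (0.3499 + 0.1129i) and b = amp(|11⟩) = (0.08285 + 0.02673i):
new amp(|10⟩) = (1)·a = (0.3499 + 0.1129i)
new amp(|11⟩) = (1/√2 - (1/√2)i)·b = (0.07748 - 0.03968i)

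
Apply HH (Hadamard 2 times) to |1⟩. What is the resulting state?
|1⟩

H² = I, so an even number of Hadamards cancels: H^2 = I and the state is unchanged.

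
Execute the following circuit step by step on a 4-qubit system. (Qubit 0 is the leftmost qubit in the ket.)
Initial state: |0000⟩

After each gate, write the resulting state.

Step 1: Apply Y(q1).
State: i|0100⟩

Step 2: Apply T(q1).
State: (-1/√2 + (1/√2)i)|0100⟩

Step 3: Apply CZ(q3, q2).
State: (-1/√2 + (1/√2)i)|0100⟩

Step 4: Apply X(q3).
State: (-1/√2 + (1/√2)i)|0101⟩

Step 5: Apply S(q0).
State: (-1/√2 + (1/√2)i)|0101⟩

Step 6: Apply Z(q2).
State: (-1/√2 + (1/√2)i)|0101⟩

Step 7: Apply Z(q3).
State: (1/√2 - (1/√2)i)|0101⟩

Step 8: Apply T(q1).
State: |0101⟩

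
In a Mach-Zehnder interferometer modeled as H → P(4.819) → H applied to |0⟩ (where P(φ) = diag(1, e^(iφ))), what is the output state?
(0.5532 - 0.4972i)|0⟩ + (0.4468 + 0.4972i)|1⟩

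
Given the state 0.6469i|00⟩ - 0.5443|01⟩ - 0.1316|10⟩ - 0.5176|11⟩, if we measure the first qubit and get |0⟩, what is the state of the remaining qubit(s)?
0.7652i|0⟩ - 0.6438|1⟩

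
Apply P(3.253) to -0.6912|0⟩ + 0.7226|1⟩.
-0.6912|0⟩ + (-0.7181 - 0.08034i)|1⟩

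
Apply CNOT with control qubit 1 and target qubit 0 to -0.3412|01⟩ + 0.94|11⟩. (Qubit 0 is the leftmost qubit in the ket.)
0.94|01⟩ - 0.3412|11⟩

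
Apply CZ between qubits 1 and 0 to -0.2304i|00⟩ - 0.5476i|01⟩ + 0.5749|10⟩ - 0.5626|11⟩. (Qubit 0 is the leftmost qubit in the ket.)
-0.2304i|00⟩ - 0.5476i|01⟩ + 0.5749|10⟩ + 0.5626|11⟩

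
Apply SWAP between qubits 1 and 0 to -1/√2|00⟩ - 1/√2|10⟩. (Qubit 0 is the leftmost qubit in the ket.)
-1/√2|00⟩ - 1/√2|01⟩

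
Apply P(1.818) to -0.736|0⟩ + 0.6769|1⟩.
-0.736|0⟩ + (-0.1656 + 0.6563i)|1⟩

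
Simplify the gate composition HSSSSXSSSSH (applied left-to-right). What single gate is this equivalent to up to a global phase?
Z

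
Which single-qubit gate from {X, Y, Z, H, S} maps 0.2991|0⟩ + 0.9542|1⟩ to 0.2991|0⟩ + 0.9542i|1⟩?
S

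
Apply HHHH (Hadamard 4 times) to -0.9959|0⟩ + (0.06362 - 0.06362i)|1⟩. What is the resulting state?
-0.9959|0⟩ + (0.06362 - 0.06362i)|1⟩

H² = I, so an even number of Hadamards cancels: H^4 = I and the state is unchanged.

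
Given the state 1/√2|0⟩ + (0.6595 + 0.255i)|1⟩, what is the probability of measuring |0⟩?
1/2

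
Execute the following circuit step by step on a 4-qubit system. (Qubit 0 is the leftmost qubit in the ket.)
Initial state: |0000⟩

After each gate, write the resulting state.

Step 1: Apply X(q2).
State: |0010⟩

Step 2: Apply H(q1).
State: 1/√2|0010⟩ + 1/√2|0110⟩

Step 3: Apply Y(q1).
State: -(1/√2)i|0010⟩ + (1/√2)i|0110⟩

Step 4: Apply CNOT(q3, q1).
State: -(1/√2)i|0010⟩ + (1/√2)i|0110⟩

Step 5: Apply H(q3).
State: -(1/2)i|0010⟩ - (1/2)i|0011⟩ + (1/2)i|0110⟩ + (1/2)i|0111⟩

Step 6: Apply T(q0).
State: -(1/2)i|0010⟩ - (1/2)i|0011⟩ + (1/2)i|0110⟩ + (1/2)i|0111⟩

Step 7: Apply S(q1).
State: -(1/2)i|0010⟩ - (1/2)i|0011⟩ - 1/2|0110⟩ - 1/2|0111⟩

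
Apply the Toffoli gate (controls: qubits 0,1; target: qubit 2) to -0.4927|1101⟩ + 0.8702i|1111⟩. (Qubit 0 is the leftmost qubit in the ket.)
0.8702i|1101⟩ - 0.4927|1111⟩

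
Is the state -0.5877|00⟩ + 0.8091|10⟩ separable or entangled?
Separable

Writing the state as a|00⟩ + b|01⟩ + c|10⟩ + d|11⟩, it is a product state iff ad − bc = 0.
Here (a, b, c, d) = (-0.5877, 0, 0.8091, 0): ad − bc = (-0.5877)(0) − (0)(0.8091) = 0, so the state is separable.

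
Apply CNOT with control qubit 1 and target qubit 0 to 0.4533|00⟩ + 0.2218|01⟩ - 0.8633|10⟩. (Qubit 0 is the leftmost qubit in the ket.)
0.4533|00⟩ - 0.8633|10⟩ + 0.2218|11⟩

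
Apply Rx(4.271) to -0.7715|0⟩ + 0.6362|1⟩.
(0.4129 - 0.5374i)|0⟩ + (-0.3405 + 0.6517i)|1⟩

Rx(4.271) = [[cos(θ/2), −i·sin(θ/2)], [−i·sin(θ/2), cos(θ/2)]]; θ = 4.271, cos(θ/2) ≈ -0.535166, sin(θ/2) ≈ 0.844747.
With a = amp(|0⟩) = -0.7715 and b = amp(|1⟩) = 0.6362:
new amp(|0⟩) = (-0.535166)·a + (-0.844747i)·b = (0.4129 - 0.5374i)
new amp(|1⟩) = (-0.844747i)·a + (-0.535166)·b = (-0.3405 + 0.6517i)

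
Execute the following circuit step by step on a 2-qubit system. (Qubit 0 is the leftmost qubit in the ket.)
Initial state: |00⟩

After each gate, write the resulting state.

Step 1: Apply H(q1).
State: 1/√2|00⟩ + 1/√2|01⟩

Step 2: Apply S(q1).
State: 1/√2|00⟩ + (1/√2)i|01⟩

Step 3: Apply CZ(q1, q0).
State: 1/√2|00⟩ + (1/√2)i|01⟩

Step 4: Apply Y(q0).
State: (1/√2)i|10⟩ - 1/√2|11⟩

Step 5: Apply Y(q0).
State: 1/√2|00⟩ + (1/√2)i|01⟩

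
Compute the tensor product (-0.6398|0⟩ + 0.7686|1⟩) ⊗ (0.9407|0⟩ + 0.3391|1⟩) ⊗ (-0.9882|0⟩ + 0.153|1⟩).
0.5948|000⟩ - 0.09208|001⟩ + 0.2144|010⟩ - 0.03319|011⟩ - 0.7145|100⟩ + 0.1106|101⟩ - 0.2576|110⟩ + 0.03988|111⟩

amp(|b₁b₂…⟩) = product of the factor amplitudes for bits b₁, b₂, …; only kets whose every factor amplitude is nonzero survive.
|000⟩: (-0.6398)(0.9407)(-0.9882) = 0.5948
|001⟩: (-0.6398)(0.9407)(0.153) = -0.09208
|010⟩: (-0.6398)(0.3391)(-0.9882) = 0.2144
|011⟩: (-0.6398)(0.3391)(0.153) = -0.03319
|100⟩: (0.7686)(0.9407)(-0.9882) = -0.7145
|101⟩: (0.7686)(0.9407)(0.153) = 0.1106
|110⟩: (0.7686)(0.3391)(-0.9882) = -0.2576
|111⟩: (0.7686)(0.3391)(0.153) = 0.03988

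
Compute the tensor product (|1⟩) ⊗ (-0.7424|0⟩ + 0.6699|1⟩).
-0.7424|10⟩ + 0.6699|11⟩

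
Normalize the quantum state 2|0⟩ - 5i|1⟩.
0.3714|0⟩ - 0.9285i|1⟩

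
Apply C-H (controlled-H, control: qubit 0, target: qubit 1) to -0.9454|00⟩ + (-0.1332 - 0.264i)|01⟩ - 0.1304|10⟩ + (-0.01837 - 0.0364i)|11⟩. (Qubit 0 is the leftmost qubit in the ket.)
-0.9454|00⟩ + (-0.1332 - 0.264i)|01⟩ + (-0.1052 - 0.02574i)|10⟩ + (-0.07922 + 0.02574i)|11⟩

C-H leaves the control-|0⟩ kets |00⟩, |01⟩ unchanged and applies H to qubit 1 on the control-|1⟩ pair (|10⟩, |11⟩).
H = [[1/√2, 1/√2], [1/√2, -1/√2]].
With a = amp(|10⟩) = -0.1304 and b = amp(|11⟩) = (-0.01837 - 0.0364i):
new amp(|10⟩) = (1/√2)·a + (1/√2)·b = (-0.1052 - 0.02574i)
new amp(|11⟩) = (1/√2)·a + (-1/√2)·b = (-0.07922 + 0.02574i)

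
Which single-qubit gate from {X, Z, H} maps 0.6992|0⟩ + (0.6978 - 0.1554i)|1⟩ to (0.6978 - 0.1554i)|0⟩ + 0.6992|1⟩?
X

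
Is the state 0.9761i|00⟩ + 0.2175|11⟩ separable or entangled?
Entangled

Writing the state as a|00⟩ + b|01⟩ + c|10⟩ + d|11⟩, it is a product state iff ad − bc = 0.
Here (a, b, c, d) = (0.9761i, 0, 0, 0.2175): ad − bc = (0.9761i)(0.2175) − (0)(0) = 0.2123i ≠ 0, so the state is entangled.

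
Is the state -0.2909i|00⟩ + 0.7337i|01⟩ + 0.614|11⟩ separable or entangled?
Entangled

Writing the state as a|00⟩ + b|01⟩ + c|10⟩ + d|11⟩, it is a product state iff ad − bc = 0.
Here (a, b, c, d) = (-0.2909i, 0.7337i, 0, 0.614): ad − bc = (-0.2909i)(0.614) − (0.7337i)(0) = -0.1786i ≠ 0, so the state is entangled.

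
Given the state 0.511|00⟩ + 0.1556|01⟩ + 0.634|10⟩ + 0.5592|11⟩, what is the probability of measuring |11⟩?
0.3127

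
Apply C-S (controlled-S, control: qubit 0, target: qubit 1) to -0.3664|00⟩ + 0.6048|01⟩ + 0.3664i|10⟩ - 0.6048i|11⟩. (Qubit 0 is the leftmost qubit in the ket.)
-0.3664|00⟩ + 0.6048|01⟩ + 0.3664i|10⟩ + 0.6048|11⟩

C-S leaves the control-|0⟩ kets |00⟩, |01⟩ unchanged and applies S to qubit 1 on the control-|1⟩ pair (|10⟩, |11⟩).
S = [[1, 0], [0, i]].
With a = amp(|10⟩) = 0.3664i and b = amp(|11⟩) = -0.6048i:
new amp(|10⟩) = (1)·a = 0.3664i
new amp(|11⟩) = (i)·b = 0.6048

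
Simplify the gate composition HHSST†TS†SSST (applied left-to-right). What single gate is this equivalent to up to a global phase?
T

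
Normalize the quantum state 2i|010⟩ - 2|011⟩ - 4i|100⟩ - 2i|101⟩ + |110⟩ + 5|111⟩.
0.2722i|010⟩ - 0.2722|011⟩ - 0.5443i|100⟩ - 0.2722i|101⟩ + 0.1361|110⟩ + 0.6804|111⟩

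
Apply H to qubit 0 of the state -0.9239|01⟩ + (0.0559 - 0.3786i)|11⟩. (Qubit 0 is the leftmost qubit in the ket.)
(-0.6138 - 0.2677i)|01⟩ + (-0.6928 + 0.2677i)|11⟩

H on qubit 0 mixes each pair of kets that differ only in qubit 0: amplitudes (a, b) of (|…0…⟩, |…1…⟩) become ((a + b)/√2, (a − b)/√2). Kets absent from the input have amplitude 0.
(|01⟩, |11⟩): (a, b) = (-0.9239, (0.0559 - 0.3786i)) → ((-0.6138 - 0.2677i), (-0.6928 + 0.2677i))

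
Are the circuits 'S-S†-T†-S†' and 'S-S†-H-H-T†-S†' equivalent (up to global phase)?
Yes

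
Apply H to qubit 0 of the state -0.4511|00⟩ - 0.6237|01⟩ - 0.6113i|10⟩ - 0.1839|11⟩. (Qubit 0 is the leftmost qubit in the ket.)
(-0.319 - 0.4323i)|00⟩ - 0.5711|01⟩ + (-0.319 + 0.4323i)|10⟩ - 0.311|11⟩

H on qubit 0 mixes each pair of kets that differ only in qubit 0: amplitudes (a, b) of (|…0…⟩, |…1…⟩) become ((a + b)/√2, (a − b)/√2). Kets absent from the input have amplitude 0.
(|00⟩, |10⟩): (a, b) = (-0.4511, -0.6113i) → ((-0.319 - 0.4323i), (-0.319 + 0.4323i))
(|01⟩, |11⟩): (a, b) = (-0.6237, -0.1839) → (-0.5711, -0.311)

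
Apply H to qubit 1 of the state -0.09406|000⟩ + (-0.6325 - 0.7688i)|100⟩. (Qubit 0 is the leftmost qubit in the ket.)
-0.06651|000⟩ - 0.06651|010⟩ + (-0.4472 - 0.5436i)|100⟩ + (-0.4472 - 0.5436i)|110⟩

H on qubit 1 mixes each pair of kets that differ only in qubit 1: amplitudes (a, b) of (|…0…⟩, |…1…⟩) become ((a + b)/√2, (a − b)/√2). Kets absent from the input have amplitude 0.
(|000⟩, |010⟩): (a, b) = (-0.09406, 0) → (-0.06651, -0.06651)
(|100⟩, |110⟩): (a, b) = ((-0.6325 - 0.7688i), 0) → ((-0.4472 - 0.5436i), (-0.4472 - 0.5436i))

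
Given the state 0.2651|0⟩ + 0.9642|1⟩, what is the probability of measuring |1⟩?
0.9297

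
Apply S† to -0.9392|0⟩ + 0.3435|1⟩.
-0.9392|0⟩ - 0.3435i|1⟩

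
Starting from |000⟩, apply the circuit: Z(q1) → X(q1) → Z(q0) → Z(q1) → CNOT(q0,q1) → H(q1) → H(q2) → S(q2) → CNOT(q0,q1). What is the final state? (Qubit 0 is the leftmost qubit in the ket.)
-1/2|000⟩ - (1/2)i|001⟩ + 1/2|010⟩ + (1/2)i|011⟩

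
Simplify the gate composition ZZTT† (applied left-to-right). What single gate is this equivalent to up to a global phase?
I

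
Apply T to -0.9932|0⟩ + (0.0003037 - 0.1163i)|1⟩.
-0.9932|0⟩ + (0.08245 - 0.08202i)|1⟩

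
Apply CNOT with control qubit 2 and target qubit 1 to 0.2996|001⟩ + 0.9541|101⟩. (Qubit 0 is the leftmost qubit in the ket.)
0.2996|011⟩ + 0.9541|111⟩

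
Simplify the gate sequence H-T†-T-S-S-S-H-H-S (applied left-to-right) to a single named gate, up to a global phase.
H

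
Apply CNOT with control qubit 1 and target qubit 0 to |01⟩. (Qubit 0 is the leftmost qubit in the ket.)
|11⟩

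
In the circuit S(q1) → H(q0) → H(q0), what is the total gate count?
3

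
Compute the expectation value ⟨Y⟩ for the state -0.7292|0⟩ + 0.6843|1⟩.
0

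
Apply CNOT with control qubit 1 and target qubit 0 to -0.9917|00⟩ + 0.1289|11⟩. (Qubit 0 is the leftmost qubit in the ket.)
-0.9917|00⟩ + 0.1289|01⟩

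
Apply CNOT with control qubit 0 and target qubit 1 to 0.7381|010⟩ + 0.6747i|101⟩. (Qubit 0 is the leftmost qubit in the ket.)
0.7381|010⟩ + 0.6747i|111⟩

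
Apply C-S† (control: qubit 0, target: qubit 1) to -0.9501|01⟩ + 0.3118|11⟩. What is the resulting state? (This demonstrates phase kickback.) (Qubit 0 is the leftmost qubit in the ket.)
-0.9501|01⟩ - 0.3118i|11⟩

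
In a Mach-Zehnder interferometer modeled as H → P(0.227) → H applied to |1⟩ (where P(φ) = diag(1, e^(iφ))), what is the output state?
(0.01283 - 0.1125i)|0⟩ + (0.9872 + 0.1125i)|1⟩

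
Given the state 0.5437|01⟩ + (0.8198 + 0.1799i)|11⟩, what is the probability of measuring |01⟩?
0.2956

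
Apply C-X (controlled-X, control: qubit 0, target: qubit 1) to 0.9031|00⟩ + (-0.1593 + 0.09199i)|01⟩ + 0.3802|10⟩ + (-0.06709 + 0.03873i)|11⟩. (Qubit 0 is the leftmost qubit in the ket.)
0.9031|00⟩ + (-0.1593 + 0.09199i)|01⟩ + (-0.06709 + 0.03873i)|10⟩ + 0.3802|11⟩

C-X leaves the control-|0⟩ kets |00⟩, |01⟩ unchanged and applies X to qubit 1 on the control-|1⟩ pair (|10⟩, |11⟩).
X = [[0, 1], [1, 0]].
With a = amp(|10⟩) = 0.3802 and b = amp(|11⟩) = (-0.06709 + 0.03873i):
new amp(|10⟩) = (1)·b = (-0.06709 + 0.03873i)
new amp(|11⟩) = (1)·a = 0.3802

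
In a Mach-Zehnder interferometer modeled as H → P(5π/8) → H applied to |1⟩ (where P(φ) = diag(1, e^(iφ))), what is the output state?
(0.6913 - 0.4619i)|0⟩ + (0.3087 + 0.4619i)|1⟩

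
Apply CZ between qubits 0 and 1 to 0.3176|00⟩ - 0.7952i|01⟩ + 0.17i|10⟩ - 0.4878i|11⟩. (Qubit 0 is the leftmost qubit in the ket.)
0.3176|00⟩ - 0.7952i|01⟩ + 0.17i|10⟩ + 0.4878i|11⟩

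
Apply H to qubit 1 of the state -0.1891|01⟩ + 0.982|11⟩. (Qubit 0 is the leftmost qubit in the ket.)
-0.1337|00⟩ + 0.1337|01⟩ + 0.6944|10⟩ - 0.6944|11⟩

H on qubit 1 mixes each pair of kets that differ only in qubit 1: amplitudes (a, b) of (|…0…⟩, |…1…⟩) become ((a + b)/√2, (a − b)/√2). Kets absent from the input have amplitude 0.
(|00⟩, |01⟩): (a, b) = (0, -0.1891) → (-0.1337, 0.1337)
(|10⟩, |11⟩): (a, b) = (0, 0.982) → (0.6944, -0.6944)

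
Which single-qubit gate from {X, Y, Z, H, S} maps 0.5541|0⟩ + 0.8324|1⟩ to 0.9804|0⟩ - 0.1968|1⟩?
H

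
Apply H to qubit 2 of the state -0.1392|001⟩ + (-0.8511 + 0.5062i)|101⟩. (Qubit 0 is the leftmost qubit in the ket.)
-0.09843|000⟩ + 0.09843|001⟩ + (-0.6018 + 0.3579i)|100⟩ + (0.6018 - 0.3579i)|101⟩

H on qubit 2 mixes each pair of kets that differ only in qubit 2: amplitudes (a, b) of (|…0…⟩, |…1…⟩) become ((a + b)/√2, (a − b)/√2). Kets absent from the input have amplitude 0.
(|000⟩, |001⟩): (a, b) = (0, -0.1392) → (-0.09843, 0.09843)
(|100⟩, |101⟩): (a, b) = (0, (-0.8511 + 0.5062i)) → ((-0.6018 + 0.3579i), (0.6018 - 0.3579i))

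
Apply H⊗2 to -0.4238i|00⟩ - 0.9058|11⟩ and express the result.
(-0.4529 - 0.2119i)|00⟩ + (0.4529 - 0.2119i)|01⟩ + (0.4529 - 0.2119i)|10⟩ + (-0.4529 - 0.2119i)|11⟩

H⊗2 gives amp(|y⟩) = (1/2) Σ_x (−1)^(x·y) amp(|x⟩), where x·y is the number of positions in which both x and y have a 1.
|00⟩: (-0.4238i - 0.9058)/2 = (-0.4529 - 0.2119i)
|01⟩: (-0.4238i + 0.9058)/2 = (0.4529 - 0.2119i)
|10⟩: (-0.4238i + 0.9058)/2 = (0.4529 - 0.2119i)
|11⟩: (-0.4238i - 0.9058)/2 = (-0.4529 - 0.2119i)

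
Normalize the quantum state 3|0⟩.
|0⟩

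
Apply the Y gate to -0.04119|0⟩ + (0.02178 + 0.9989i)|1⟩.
(0.9989 - 0.02178i)|0⟩ - 0.04119i|1⟩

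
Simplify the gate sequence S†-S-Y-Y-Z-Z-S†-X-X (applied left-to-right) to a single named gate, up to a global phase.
S†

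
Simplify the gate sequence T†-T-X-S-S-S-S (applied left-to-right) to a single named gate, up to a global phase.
X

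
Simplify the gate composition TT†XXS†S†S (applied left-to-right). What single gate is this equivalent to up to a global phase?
S†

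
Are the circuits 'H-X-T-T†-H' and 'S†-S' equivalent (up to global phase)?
No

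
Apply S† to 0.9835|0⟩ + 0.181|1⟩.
0.9835|0⟩ - 0.181i|1⟩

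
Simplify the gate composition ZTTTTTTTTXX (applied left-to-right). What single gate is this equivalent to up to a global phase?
Z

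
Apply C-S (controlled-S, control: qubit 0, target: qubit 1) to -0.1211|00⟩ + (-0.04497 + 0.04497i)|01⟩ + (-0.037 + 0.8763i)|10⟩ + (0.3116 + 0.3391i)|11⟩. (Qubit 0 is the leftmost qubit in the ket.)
-0.1211|00⟩ + (-0.04497 + 0.04497i)|01⟩ + (-0.037 + 0.8763i)|10⟩ + (-0.3391 + 0.3116i)|11⟩

C-S leaves the control-|0⟩ kets |00⟩, |01⟩ unchanged and applies S to qubit 1 on the control-|1⟩ pair (|10⟩, |11⟩).
S = [[1, 0], [0, i]].
With a = amp(|10⟩) = (-0.037 + 0.8763i) and b = amp(|11⟩) = (0.3116 + 0.3391i):
new amp(|10⟩) = (1)·a = (-0.037 + 0.8763i)
new amp(|11⟩) = (i)·b = (-0.3391 + 0.3116i)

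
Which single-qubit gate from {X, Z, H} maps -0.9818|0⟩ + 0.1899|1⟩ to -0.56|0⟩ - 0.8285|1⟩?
H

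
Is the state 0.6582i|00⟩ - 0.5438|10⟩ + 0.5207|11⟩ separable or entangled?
Entangled

Writing the state as a|00⟩ + b|01⟩ + c|10⟩ + d|11⟩, it is a product state iff ad − bc = 0.
Here (a, b, c, d) = (0.6582i, 0, -0.5438, 0.5207): ad − bc = (0.6582i)(0.5207) − (0)(-0.5438) = 0.3427i ≠ 0, so the state is entangled.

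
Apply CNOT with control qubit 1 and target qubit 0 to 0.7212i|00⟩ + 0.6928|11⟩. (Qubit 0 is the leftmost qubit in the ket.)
0.7212i|00⟩ + 0.6928|01⟩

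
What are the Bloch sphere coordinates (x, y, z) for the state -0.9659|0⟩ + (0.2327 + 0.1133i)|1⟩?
(-0.4495, -0.2189, 0.866)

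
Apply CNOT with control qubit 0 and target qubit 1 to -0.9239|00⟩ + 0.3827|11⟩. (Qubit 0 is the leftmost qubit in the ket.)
-0.9239|00⟩ + 0.3827|10⟩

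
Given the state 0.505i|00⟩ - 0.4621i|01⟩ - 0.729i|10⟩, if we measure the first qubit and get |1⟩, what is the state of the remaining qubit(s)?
-i|0⟩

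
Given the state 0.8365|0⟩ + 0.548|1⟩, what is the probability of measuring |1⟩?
0.3003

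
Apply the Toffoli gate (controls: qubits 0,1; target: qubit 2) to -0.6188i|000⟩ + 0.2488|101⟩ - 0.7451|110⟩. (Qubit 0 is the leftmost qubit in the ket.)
-0.6188i|000⟩ + 0.2488|101⟩ - 0.7451|111⟩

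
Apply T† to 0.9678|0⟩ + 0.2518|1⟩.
0.9678|0⟩ + (0.178 - 0.178i)|1⟩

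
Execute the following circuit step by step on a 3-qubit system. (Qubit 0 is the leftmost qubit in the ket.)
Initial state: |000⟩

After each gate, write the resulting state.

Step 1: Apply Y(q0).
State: i|100⟩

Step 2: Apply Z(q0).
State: -i|100⟩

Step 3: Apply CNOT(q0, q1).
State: -i|110⟩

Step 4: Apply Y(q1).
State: -|100⟩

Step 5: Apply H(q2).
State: -1/√2|100⟩ - 1/√2|101⟩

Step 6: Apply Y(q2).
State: (1/√2)i|100⟩ - (1/√2)i|101⟩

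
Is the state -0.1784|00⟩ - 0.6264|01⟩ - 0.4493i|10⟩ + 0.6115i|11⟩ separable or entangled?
Entangled

Writing the state as a|00⟩ + b|01⟩ + c|10⟩ + d|11⟩, it is a product state iff ad − bc = 0.
Here (a, b, c, d) = (-0.1784, -0.6264, -0.4493i, 0.6115i): ad − bc = (-0.1784)(0.6115i) − (-0.6264)(-0.4493i) = -0.3905i ≠ 0, so the state is entangled.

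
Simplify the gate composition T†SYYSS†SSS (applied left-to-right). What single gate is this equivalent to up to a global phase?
T†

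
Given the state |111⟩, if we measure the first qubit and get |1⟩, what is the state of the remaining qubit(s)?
|11⟩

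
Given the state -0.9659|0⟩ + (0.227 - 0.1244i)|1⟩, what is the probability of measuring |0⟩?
0.933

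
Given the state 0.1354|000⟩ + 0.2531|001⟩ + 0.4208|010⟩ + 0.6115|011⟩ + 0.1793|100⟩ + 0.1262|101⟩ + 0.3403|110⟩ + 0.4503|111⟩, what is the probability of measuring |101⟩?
0.01593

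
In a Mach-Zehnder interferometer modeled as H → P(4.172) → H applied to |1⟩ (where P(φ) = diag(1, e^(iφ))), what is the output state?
(0.7572 + 0.4288i)|0⟩ + (0.2428 - 0.4288i)|1⟩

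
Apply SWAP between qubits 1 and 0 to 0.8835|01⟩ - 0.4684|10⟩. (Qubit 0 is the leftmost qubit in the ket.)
-0.4684|01⟩ + 0.8835|10⟩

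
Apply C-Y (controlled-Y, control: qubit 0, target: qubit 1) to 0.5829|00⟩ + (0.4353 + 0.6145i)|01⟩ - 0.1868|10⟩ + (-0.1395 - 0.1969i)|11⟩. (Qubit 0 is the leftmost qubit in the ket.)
0.5829|00⟩ + (0.4353 + 0.6145i)|01⟩ + (-0.1969 + 0.1395i)|10⟩ - 0.1868i|11⟩

C-Y leaves the control-|0⟩ kets |00⟩, |01⟩ unchanged and applies Y to qubit 1 on the control-|1⟩ pair (|10⟩, |11⟩).
Y = [[0, -i], [i, 0]].
With a = amp(|10⟩) = -0.1868 and b = amp(|11⟩) = (-0.1395 - 0.1969i):
new amp(|10⟩) = (-i)·b = (-0.1969 + 0.1395i)
new amp(|11⟩) = (i)·a = -0.1868i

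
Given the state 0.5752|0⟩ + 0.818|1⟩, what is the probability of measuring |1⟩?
0.6691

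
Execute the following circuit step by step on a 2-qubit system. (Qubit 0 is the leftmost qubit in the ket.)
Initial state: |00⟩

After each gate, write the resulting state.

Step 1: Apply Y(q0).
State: i|10⟩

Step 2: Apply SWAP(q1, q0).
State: i|01⟩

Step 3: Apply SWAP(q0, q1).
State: i|10⟩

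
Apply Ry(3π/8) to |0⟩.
0.8315|0⟩ + 0.5556|1⟩

Ry(3π/8) = [[cos(θ/2), −sin(θ/2)], [sin(θ/2), cos(θ/2)]]; θ = 3π/8, cos(θ/2) ≈ 0.83147, sin(θ/2) ≈ 0.55557.
With a = amp(|0⟩) = 1 and b = amp(|1⟩) = 0:
new amp(|0⟩) = (0.83147)·a + (-0.55557)·b = 0.8315
new amp(|1⟩) = (0.55557)·a + (0.83147)·b = 0.5556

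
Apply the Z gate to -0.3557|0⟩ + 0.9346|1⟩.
-0.3557|0⟩ - 0.9346|1⟩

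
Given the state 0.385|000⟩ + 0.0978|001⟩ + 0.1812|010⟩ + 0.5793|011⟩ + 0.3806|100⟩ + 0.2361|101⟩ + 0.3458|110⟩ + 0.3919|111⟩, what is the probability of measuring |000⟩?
0.1482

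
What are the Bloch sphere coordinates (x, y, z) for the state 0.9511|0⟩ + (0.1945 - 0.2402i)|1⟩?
(0.37, -0.4569, 0.8091)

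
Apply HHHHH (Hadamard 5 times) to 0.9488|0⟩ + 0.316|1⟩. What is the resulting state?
0.8943|0⟩ + 0.4475|1⟩

H² = I, so H^5 = H: a single Hadamard. With (a, b) = (0.9488, 0.316), H gives ((a + b)/√2, (a − b)/√2) = (0.8943, 0.4475).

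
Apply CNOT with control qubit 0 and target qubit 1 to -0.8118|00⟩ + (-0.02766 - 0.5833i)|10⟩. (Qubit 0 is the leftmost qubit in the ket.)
-0.8118|00⟩ + (-0.02766 - 0.5833i)|11⟩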